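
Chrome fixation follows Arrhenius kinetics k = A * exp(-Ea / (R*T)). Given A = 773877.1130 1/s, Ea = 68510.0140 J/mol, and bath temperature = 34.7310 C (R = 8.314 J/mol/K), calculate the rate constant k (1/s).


T_K = T_C + 273.15 = 34.7310 + 273.15 = 307.8810 K
exponent = -Ea / (R * T_K) = -68510.0140 / (8.314 * 307.8810) = -26.7646
k = A * exp(exponent) = 773877.1130 * exp(-26.7646) = 1.8405e-06 1/s


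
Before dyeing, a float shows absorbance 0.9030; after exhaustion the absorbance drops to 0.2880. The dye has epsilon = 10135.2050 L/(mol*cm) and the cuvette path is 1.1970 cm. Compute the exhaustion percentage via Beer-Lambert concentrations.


c_initial = A_i / (epsilon * l) = 0.9030 / (10135.2050 * 1.1970) = 7.4432e-05 mol/L
c_final = A_f / (epsilon * l) = 0.2880 / (10135.2050 * 1.1970) = 2.3739e-05 mol/L
Exhaustion = (c_initial - c_final) / c_initial * 100 = (7.4432e-05 - 2.3739e-05) / 7.4432e-05 * 100 = 68.1063 %


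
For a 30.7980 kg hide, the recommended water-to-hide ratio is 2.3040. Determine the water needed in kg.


Formula: Water = hide_weight * ratio
Substituting: Water = 30.7980 * 2.3040
Result: 70.9586 kg


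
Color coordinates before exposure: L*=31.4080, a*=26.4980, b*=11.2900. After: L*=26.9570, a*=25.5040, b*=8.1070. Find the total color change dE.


dL = -4.4510, da = -0.9940, db = -3.1830
dE = sqrt((-4.4510)^2 + (-0.9940)^2 + (-3.1830)^2) = 5.5616


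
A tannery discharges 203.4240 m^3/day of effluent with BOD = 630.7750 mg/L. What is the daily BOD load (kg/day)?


Formula: BOD_load = volume * conc / 1000
Substituting: BOD_load = 203.4240 * 630.7750 / 1000
Result: 128.3148 kg/day


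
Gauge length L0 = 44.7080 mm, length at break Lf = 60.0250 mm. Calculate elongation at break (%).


Formula: Elongation = (Lf - L0) / L0 * 100
Substituting: Elongation = (60.0250 - 44.7080) / 44.7080 * 100
Result: 34.2601 %


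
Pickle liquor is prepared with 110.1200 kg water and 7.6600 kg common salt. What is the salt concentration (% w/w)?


Formula: Conc = salt / (water + salt) * 100
Substituting: Conc = 7.6600 / (110.1200 + 7.6600) * 100
Result: 6.5037 %


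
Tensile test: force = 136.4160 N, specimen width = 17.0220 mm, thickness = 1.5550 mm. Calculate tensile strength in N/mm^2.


Formula: TS = force / (width * thickness)
Substituting: TS = 136.4160 / (17.0220 * 1.5550)
Result: 5.1538 N/mm^2


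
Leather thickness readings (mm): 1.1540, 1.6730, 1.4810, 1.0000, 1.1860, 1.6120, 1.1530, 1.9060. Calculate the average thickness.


Formula: Average = sum / n
Substituting: Average = 11.1650 / 8
Result: 1.3956 mm


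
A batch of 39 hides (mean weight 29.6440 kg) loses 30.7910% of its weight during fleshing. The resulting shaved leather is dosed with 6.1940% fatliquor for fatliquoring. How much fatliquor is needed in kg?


Total_raw = N * avg_wt = 39 * 29.6440 = 1156.1160 kg
Substrate = Total_raw * (1 - loss/100) = 1156.1160 * (1 - 30.7910/100) = 800.1363 kg
Fat = Substrate * pct / 100 = 800.1363 * 6.1940 / 100 = 49.5604 kg


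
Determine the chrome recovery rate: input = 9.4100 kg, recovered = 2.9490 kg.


Formula: Recovery = recovered / input * 100
Substituting: Recovery = 2.9490 / 9.4100 * 100
Result: 31.3390 %


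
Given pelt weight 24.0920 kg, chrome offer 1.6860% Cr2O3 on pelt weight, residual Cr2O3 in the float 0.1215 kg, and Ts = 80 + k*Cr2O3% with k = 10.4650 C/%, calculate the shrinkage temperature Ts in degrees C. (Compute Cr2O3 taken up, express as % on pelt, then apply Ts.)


Offered = pelt * offer_pct / 100 = 24.0920 * 1.6860 / 100 = 0.4062 kg
Uptake = offered - residual = 0.4062 - 0.1215 = 0.2847 kg
Cr2O3% on pelt = uptake / pelt * 100 = 0.2847 / 24.0920 * 100 = 1.1817 %
Ts = 80 + k * Cr2O3% = 80 + 10.4650 * 1.1817 = 92.3663 C


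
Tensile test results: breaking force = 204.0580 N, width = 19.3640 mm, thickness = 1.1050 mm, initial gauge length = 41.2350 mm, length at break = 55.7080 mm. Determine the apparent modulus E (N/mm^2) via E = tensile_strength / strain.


TS = F / (w * t) = 204.0580 / (19.3640 * 1.1050) = 9.5367 N/mm^2
strain = (Lf - L0) / L0 = (55.7080 - 41.2350) / 41.2350 = 0.3510
E = TS / strain = 9.5367 / 0.3510 = 27.1709 N/mm^2


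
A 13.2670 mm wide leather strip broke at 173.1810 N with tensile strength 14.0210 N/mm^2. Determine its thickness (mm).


Formula: t = F / (TS * w)
Substituting: t = 173.1810 / (14.0210 * 13.2670)
Result: 0.9310 mm


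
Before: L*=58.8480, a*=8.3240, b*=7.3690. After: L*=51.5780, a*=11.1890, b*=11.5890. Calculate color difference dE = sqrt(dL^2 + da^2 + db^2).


dL = -7.2700, da = 2.8650, db = 4.2200
dE = sqrt((-7.2700)^2 + 2.8650^2 + 4.2200^2) = 8.8809


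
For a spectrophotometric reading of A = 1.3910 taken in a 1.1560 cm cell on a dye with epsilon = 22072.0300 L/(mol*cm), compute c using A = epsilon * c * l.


Formula: c = A / (epsilon * l)
Substituting: c = 1.3910 / (22072.0300 * 1.1560)
Result: 5.4516e-05 mol/L


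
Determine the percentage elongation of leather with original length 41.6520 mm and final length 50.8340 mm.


Formula: Elongation = (Lf - L0) / L0 * 100
Substituting: Elongation = (50.8340 - 41.6520) / 41.6520 * 100
Result: 22.0446 %


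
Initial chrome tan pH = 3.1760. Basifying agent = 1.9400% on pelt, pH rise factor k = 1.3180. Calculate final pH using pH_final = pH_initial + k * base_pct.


Formula: pH_final = pH_initial + k * base_pct
Substituting: pH_final = 3.1760 + 1.3180 * 1.9400
Result: 5.7329


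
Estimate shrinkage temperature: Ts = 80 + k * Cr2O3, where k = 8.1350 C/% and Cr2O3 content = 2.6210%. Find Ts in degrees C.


Formula: Ts = 80 + k * Cr2O3
Substituting: Ts = 80 + 8.1350 * 2.6210
Result: 101.3218 C


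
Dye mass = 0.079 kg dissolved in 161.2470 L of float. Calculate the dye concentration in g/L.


Formula: Conc = dye_mass(kg) / volume(L) * 1000
Substituting: Conc = 0.079 / 161.2470 * 1000
Result: 0.4899 g/L


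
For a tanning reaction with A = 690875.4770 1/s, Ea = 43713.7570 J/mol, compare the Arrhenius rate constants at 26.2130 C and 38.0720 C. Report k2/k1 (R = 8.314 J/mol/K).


T1 = 26.2130 + 273.15 = 299.3630 K; T2 = 38.0720 + 273.15 = 311.2220 K
k1 = A * exp(-Ea/(R*T1)) = 690875.4770 * exp(-43713.7570/(8.314*299.3630)) = 0.0162812 1/s
k2 = A * exp(-Ea/(R*T2)) = 690875.4770 * exp(-43713.7570/(8.314*311.2220)) = 0.0317935 1/s
k2/k1 = 0.0317935 / 0.0162812 = 1.9528


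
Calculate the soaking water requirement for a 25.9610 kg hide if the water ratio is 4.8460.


Formula: Water = hide_weight * ratio
Substituting: Water = 25.9610 * 4.8460
Result: 125.8070 kg


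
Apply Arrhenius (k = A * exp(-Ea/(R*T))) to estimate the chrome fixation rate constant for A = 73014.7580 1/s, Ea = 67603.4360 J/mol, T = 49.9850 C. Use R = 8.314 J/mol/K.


T_K = T_C + 273.15 = 49.9850 + 273.15 = 323.1350 K
exponent = -Ea / (R * T_K) = -67603.4360 / (8.314 * 323.1350) = -25.1637
k = A * exp(exponent) = 73014.7580 * exp(-25.1637) = 8.6089e-07 1/s


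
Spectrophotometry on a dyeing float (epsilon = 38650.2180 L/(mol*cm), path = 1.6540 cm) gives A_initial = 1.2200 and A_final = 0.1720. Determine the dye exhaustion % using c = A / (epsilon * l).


c_initial = A_i / (epsilon * l) = 1.2200 / (38650.2180 * 1.6540) = 1.9084e-05 mol/L
c_final = A_f / (epsilon * l) = 0.1720 / (38650.2180 * 1.6540) = 2.6905e-06 mol/L
Exhaustion = (c_initial - c_final) / c_initial * 100 = (1.9084e-05 - 2.6905e-06) / 1.9084e-05 * 100 = 85.9016 %


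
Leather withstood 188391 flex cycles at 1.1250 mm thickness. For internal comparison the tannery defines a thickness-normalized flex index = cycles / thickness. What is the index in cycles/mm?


Formula: Index = cycles / thickness
Substituting: Index = 188391 / 1.1250
Result: 167458.6667 cycles/mm


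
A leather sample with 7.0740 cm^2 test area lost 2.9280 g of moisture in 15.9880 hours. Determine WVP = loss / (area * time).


Formula: WVP = loss / (area * time)
Substituting: WVP = 2.9280 / (7.0740 * 15.9880)
Result: 0.0258888 g/(cm^2*hr)


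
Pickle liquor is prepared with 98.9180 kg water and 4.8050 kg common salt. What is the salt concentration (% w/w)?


Formula: Conc = salt / (water + salt) * 100
Substituting: Conc = 4.8050 / (98.9180 + 4.8050) * 100
Result: 4.6325 %


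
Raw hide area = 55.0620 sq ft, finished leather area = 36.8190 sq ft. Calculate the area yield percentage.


Formula: Yield = finished / raw * 100
Substituting: Yield = 36.8190 / 55.0620 * 100
Result: 66.8683 %


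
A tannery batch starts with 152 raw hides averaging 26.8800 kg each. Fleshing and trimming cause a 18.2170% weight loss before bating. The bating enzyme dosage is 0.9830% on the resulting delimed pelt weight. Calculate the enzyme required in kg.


Total_raw = N * avg_wt = 152 * 26.8800 = 4085.7600 kg
Substrate = Total_raw * (1 - loss/100) = 4085.7600 * (1 - 18.2170/100) = 3341.4571 kg
Enzyme = Substrate * pct / 100 = 3341.4571 * 0.9830 / 100 = 32.8465 kg


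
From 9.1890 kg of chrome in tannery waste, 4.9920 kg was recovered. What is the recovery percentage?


Formula: Recovery = recovered / input * 100
Substituting: Recovery = 4.9920 / 9.1890 * 100
Result: 54.3258 %


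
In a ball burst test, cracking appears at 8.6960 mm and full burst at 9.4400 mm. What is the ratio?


Formula: Ratio = crack / burst
Substituting: Ratio = 8.6960 / 9.4400
Result: 0.9212


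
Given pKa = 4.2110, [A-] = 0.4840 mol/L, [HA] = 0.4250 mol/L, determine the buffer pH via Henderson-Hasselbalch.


ratio = [A-] / [HA] = 0.4840 / 0.4250 = 1.1388
log10(ratio) = 0.0564564
pH = pKa + log10(ratio) = 4.2110 + 0.0564564 = 4.2675


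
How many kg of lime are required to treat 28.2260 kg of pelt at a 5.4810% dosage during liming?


Formula: Lime = substrate * pct / 100
Substituting: Lime = 28.2260 * 5.4810 / 100
Result: 1.5471 kg


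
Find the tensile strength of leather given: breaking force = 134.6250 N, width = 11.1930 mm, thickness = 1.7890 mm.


Formula: TS = force / (width * thickness)
Substituting: TS = 134.6250 / (11.1930 * 1.7890)
Result: 6.7231 N/mm^2


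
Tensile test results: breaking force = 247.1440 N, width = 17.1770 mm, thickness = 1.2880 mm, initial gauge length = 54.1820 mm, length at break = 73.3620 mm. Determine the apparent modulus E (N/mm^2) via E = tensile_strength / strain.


TS = F / (w * t) = 247.1440 / (17.1770 * 1.2880) = 11.1709 N/mm^2
strain = (Lf - L0) / L0 = (73.3620 - 54.1820) / 54.1820 = 0.3540
E = TS / strain = 11.1709 / 0.3540 = 31.5568 N/mm^2


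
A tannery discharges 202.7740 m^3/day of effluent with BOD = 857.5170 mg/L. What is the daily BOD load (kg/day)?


Formula: BOD_load = volume * conc / 1000
Substituting: BOD_load = 202.7740 * 857.5170 / 1000
Result: 173.8822 kg/day


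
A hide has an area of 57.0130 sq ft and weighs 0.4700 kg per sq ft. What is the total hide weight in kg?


Formula: Weight = area * weight_per_sqft
Substituting: Weight = 57.0130 * 0.4700
Result: 26.7961 kg


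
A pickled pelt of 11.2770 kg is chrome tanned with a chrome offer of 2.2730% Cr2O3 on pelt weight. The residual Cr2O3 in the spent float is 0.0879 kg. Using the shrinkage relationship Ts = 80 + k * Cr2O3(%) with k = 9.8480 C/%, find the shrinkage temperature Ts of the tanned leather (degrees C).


Offered = pelt * offer_pct / 100 = 11.2770 * 2.2730 / 100 = 0.2563 kg
Uptake = offered - residual = 0.2563 - 0.0879 = 0.1684 kg
Cr2O3% on pelt = uptake / pelt * 100 = 0.1684 / 11.2770 * 100 = 1.4935 %
Ts = 80 + k * Cr2O3% = 80 + 9.8480 * 1.4935 = 94.7084 C


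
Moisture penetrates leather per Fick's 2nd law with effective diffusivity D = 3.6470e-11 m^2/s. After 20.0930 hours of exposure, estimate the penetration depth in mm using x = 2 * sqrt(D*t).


t = 20.0930 hr * 3600 = 72334.8000 s
D * t = 3.6470e-11 * 72334.8000 = 2.6381e-06
x = 2 * sqrt(D*t) = 2 * sqrt(2.6381e-06) = 0.00324842 m = 3.2484 mm


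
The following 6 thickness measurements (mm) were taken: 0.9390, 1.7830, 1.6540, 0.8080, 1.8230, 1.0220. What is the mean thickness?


Formula: Average = sum / n
Substituting: Average = 8.0290 / 6
Result: 1.3382 mm


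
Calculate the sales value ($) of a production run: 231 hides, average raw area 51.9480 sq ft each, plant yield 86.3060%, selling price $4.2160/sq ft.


Raw_total = N * avg_area = 231 * 51.9480 = 11999.9880 sq ft
Finished = Raw_total * yield / 100 = 11999.9880 * 86.3060 / 100 = 10356.7096 sq ft
Value = Finished * price = 10356.7096 * 4.2160 = 43663.8879 $


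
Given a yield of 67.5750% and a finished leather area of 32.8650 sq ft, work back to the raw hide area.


Formula: raw = finished * 100 / yield
Substituting: raw = 32.8650 * 100 / 67.5750
Result: 48.6349 sq ft


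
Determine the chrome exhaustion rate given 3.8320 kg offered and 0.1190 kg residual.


Formula: Uptake = (offered - residual) / offered * 100
Substituting: Uptake = (3.8320 - 0.1190) / 3.8320 * 100
Result: 96.8946 %


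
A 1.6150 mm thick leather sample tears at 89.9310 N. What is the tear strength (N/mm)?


Formula: Tear strength = force / thickness
Substituting: Tear strength = 89.9310 / 1.6150
Result: 55.6848 N/mm


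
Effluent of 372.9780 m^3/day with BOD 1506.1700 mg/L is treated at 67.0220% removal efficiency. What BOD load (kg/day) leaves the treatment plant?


Load_in = volume * conc / 1000 = 372.9780 * 1506.1700 / 1000 = 561.7683 kg/day
Removed = Load_in * eff / 100 = 561.7683 * 67.0220 / 100 = 376.5083 kg/day
Load_out = Load_in - Removed = 561.7683 - 376.5083 = 185.2599 kg/day


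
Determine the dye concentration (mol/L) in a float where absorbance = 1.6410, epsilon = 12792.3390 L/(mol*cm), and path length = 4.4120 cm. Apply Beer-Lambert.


Formula: c = A / (epsilon * l)
Substituting: c = 1.6410 / (12792.3390 * 4.4120)
Result: 2.9075e-05 mol/L


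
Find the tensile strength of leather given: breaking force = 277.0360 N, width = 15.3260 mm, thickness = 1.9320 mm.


Formula: TS = force / (width * thickness)
Substituting: TS = 277.0360 / (15.3260 * 1.9320)
Result: 9.3562 N/mm^2


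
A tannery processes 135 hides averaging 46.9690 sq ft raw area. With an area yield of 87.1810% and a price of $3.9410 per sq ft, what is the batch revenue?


Raw_total = N * avg_area = 135 * 46.9690 = 6340.8150 sq ft
Finished = Raw_total * yield / 100 = 6340.8150 * 87.1810 / 100 = 5527.9859 sq ft
Value = Finished * price = 5527.9859 * 3.9410 = 21785.7925 $


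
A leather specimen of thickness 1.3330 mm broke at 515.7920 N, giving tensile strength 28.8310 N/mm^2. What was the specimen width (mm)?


Formula: w = F / (TS * t)
Substituting: w = 515.7920 / (28.8310 * 1.3330)
Result: 13.4210 mm


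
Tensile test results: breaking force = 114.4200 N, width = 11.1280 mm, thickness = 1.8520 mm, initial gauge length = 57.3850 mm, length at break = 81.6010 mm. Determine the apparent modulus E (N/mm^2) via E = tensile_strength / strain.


TS = F / (w * t) = 114.4200 / (11.1280 * 1.8520) = 5.5519 N/mm^2
strain = (Lf - L0) / L0 = (81.6010 - 57.3850) / 57.3850 = 0.4220
E = TS / strain = 5.5519 / 0.4220 = 13.1565 N/mm^2


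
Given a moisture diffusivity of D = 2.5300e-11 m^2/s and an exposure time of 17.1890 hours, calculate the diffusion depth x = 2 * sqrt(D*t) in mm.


t = 17.1890 hr * 3600 = 61880.4000 s
D * t = 2.5300e-11 * 61880.4000 = 1.5656e-06
x = 2 * sqrt(D*t) = 2 * sqrt(1.5656e-06) = 0.00250246 m = 2.5025 mm


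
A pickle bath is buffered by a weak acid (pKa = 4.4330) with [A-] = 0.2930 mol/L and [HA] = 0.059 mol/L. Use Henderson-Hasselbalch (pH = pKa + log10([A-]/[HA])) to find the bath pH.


ratio = [A-] / [HA] = 0.2930 / 0.059 = 4.9661
log10(ratio) = 0.6960
pH = pKa + log10(ratio) = 4.4330 + 0.6960 = 5.1290


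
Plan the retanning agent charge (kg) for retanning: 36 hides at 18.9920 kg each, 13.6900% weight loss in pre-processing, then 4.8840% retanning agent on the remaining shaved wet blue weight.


Total_raw = N * avg_wt = 36 * 18.9920 = 683.7120 kg
Substrate = Total_raw * (1 - loss/100) = 683.7120 * (1 - 13.6900/100) = 590.1118 kg
Retan = Substrate * pct / 100 = 590.1118 * 4.8840 / 100 = 28.8211 kg


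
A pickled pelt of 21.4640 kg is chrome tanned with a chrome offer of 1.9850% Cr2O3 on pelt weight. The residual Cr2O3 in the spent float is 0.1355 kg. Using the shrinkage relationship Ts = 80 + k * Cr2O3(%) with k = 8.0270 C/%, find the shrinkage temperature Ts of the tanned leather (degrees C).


Offered = pelt * offer_pct / 100 = 21.4640 * 1.9850 / 100 = 0.4261 kg
Uptake = offered - residual = 0.4261 - 0.1355 = 0.2906 kg
Cr2O3% on pelt = uptake / pelt * 100 = 0.2906 / 21.4640 * 100 = 1.3537 %
Ts = 80 + k * Cr2O3% = 80 + 8.0270 * 1.3537 = 90.8662 C


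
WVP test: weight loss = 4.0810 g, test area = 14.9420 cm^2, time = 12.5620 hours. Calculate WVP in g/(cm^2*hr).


Formula: WVP = loss / (area * time)
Substituting: WVP = 4.0810 / (14.9420 * 12.5620)
Result: 0.021742 g/(cm^2*hr)


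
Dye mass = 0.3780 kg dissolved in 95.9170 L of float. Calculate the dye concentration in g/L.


Formula: Conc = dye_mass(kg) / volume(L) * 1000
Substituting: Conc = 0.3780 / 95.9170 * 1000
Result: 3.9409 g/L


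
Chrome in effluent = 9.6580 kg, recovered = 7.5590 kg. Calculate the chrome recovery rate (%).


Formula: Recovery = recovered / input * 100
Substituting: Recovery = 7.5590 / 9.6580 * 100
Result: 78.2667 %


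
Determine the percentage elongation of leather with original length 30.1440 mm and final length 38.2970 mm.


Formula: Elongation = (Lf - L0) / L0 * 100
Substituting: Elongation = (38.2970 - 30.1440) / 30.1440 * 100
Result: 27.0468 %


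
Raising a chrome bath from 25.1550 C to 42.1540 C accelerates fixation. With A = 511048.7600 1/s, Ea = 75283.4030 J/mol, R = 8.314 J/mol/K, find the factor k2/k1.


T1 = 25.1550 + 273.15 = 298.3050 K; T2 = 42.1540 + 273.15 = 315.3040 K
k1 = A * exp(-Ea/(R*T1)) = 511048.7600 * exp(-75283.4030/(8.314*298.3050)) = 3.3535e-08 1/s
k2 = A * exp(-Ea/(R*T2)) = 511048.7600 * exp(-75283.4030/(8.314*315.3040)) = 1.7228e-07 1/s
k2/k1 = 1.7228e-07 / 3.3535e-08 = 5.1373


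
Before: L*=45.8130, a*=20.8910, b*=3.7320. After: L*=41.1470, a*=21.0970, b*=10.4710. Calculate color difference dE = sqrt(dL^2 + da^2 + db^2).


dL = -4.6660, da = 0.2060, db = 6.7390
dE = sqrt((-4.6660)^2 + 0.2060^2 + 6.7390^2) = 8.1993


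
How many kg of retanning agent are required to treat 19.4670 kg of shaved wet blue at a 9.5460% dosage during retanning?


Formula: Retan = substrate * pct / 100
Substituting: Retan = 19.4670 * 9.5460 / 100
Result: 1.8583 kg


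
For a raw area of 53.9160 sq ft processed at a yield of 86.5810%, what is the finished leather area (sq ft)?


Formula: finished = raw * yield / 100
Substituting: finished = 53.9160 * 86.5810 / 100
Result: 46.6810 sq ft


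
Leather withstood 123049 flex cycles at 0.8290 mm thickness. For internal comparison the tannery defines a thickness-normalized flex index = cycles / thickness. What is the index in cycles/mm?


Formula: Index = cycles / thickness
Substituting: Index = 123049 / 0.8290
Result: 148430.6393 cycles/mm


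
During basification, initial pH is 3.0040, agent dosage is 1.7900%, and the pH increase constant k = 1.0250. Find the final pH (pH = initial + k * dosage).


Formula: pH_final = pH_initial + k * base_pct
Substituting: pH_final = 3.0040 + 1.0250 * 1.7900
Result: 4.8388


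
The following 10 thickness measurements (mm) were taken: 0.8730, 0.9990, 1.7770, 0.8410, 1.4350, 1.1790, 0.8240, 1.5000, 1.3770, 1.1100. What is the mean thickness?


Formula: Average = sum / n
Substituting: Average = 11.9150 / 10
Result: 1.1915 mm


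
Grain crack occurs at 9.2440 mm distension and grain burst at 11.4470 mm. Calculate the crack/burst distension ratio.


Formula: Ratio = crack / burst
Substituting: Ratio = 9.2440 / 11.4470
Result: 0.8075


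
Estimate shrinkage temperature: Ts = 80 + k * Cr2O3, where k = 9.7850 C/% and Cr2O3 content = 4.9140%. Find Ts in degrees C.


Formula: Ts = 80 + k * Cr2O3
Substituting: Ts = 80 + 9.7850 * 4.9140
Result: 128.0835 C


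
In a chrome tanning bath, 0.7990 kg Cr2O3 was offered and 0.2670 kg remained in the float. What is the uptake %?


Formula: Uptake = (offered - residual) / offered * 100
Substituting: Uptake = (0.7990 - 0.2670) / 0.7990 * 100
Result: 66.5832 %


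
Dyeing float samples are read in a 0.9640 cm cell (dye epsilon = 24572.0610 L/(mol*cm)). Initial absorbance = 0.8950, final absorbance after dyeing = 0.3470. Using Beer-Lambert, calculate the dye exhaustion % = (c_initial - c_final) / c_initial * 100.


c_initial = A_i / (epsilon * l) = 0.8950 / (24572.0610 * 0.9640) = 3.7784e-05 mol/L
c_final = A_f / (epsilon * l) = 0.3470 / (24572.0610 * 0.9640) = 1.4649e-05 mol/L
Exhaustion = (c_initial - c_final) / c_initial * 100 = (3.7784e-05 - 1.4649e-05) / 3.7784e-05 * 100 = 61.2291 %


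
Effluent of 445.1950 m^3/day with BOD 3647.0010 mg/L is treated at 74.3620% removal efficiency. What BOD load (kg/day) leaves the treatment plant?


Load_in = volume * conc / 1000 = 445.1950 * 3647.0010 / 1000 = 1623.6266 kg/day
Removed = Load_in * eff / 100 = 1623.6266 * 74.3620 / 100 = 1207.3612 kg/day
Load_out = Load_in - Removed = 1623.6266 - 1207.3612 = 416.2654 kg/day


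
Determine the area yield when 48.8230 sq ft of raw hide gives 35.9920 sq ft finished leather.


Formula: Yield = finished / raw * 100
Substituting: Yield = 35.9920 / 48.8230 * 100
Result: 73.7194 %


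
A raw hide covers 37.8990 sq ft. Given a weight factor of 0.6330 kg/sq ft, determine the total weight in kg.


Formula: Weight = area * weight_per_sqft
Substituting: Weight = 37.8990 * 0.6330
Result: 23.9901 kg


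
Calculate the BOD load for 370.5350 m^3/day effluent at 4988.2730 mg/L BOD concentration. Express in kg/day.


Formula: BOD_load = volume * conc / 1000
Substituting: BOD_load = 370.5350 * 4988.2730 / 1000
Result: 1848.3297 kg/day


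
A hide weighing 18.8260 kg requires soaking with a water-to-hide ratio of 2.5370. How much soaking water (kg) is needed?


Formula: Water = hide_weight * ratio
Substituting: Water = 18.8260 * 2.5370
Result: 47.7616 kg


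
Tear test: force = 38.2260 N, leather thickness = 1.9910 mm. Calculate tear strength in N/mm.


Formula: Tear strength = force / thickness
Substituting: Tear strength = 38.2260 / 1.9910
Result: 19.1994 N/mm


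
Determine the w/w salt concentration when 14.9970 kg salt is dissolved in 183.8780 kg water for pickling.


Formula: Conc = salt / (water + salt) * 100
Substituting: Conc = 14.9970 / (183.8780 + 14.9970) * 100
Result: 7.5409 %


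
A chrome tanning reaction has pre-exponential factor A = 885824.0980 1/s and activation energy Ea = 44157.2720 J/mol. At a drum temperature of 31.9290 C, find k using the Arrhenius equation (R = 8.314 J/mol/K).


T_K = T_C + 273.15 = 31.9290 + 273.15 = 305.0790 K
exponent = -Ea / (R * T_K) = -44157.2720 / (8.314 * 305.0790) = -17.4092
k = A * exp(exponent) = 885824.0980 * exp(-17.4092) = 0.0243562 1/s


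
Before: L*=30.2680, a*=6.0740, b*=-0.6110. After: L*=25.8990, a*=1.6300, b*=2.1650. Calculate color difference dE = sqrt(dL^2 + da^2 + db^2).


dL = -4.3690, da = -4.4440, db = 2.7760
dE = sqrt((-4.3690)^2 + (-4.4440)^2 + 2.7760^2) = 6.8223


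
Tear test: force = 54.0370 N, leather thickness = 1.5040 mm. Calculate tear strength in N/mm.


Formula: Tear strength = force / thickness
Substituting: Tear strength = 54.0370 / 1.5040
Result: 35.9289 N/mm


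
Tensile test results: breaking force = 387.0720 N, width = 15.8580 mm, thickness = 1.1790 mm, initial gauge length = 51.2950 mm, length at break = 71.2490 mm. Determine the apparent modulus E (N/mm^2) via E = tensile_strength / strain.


TS = F / (w * t) = 387.0720 / (15.8580 * 1.1790) = 20.7028 N/mm^2
strain = (Lf - L0) / L0 = (71.2490 - 51.2950) / 51.2950 = 0.3890
E = TS / strain = 20.7028 / 0.3890 = 53.2200 N/mm^2


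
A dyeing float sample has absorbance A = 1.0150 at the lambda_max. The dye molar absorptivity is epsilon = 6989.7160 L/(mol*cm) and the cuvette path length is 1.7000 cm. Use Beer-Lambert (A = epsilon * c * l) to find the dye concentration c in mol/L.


Formula: c = A / (epsilon * l)
Substituting: c = 1.0150 / (6989.7160 * 1.7000)
Result: 8.5420e-05 mol/L


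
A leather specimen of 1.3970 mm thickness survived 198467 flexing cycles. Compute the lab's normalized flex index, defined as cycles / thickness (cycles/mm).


Formula: Index = cycles / thickness
Substituting: Index = 198467 / 1.3970
Result: 142066.5712 cycles/mm


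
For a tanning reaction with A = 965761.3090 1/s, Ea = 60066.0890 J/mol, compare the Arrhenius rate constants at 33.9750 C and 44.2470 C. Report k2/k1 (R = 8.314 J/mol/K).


T1 = 33.9750 + 273.15 = 307.1250 K; T2 = 44.2470 + 273.15 = 317.3970 K
k1 = A * exp(-Ea/(R*T1)) = 965761.3090 * exp(-60066.0890/(8.314*307.1250)) = 5.8707e-05 1/s
k2 = A * exp(-Ea/(R*T2)) = 965761.3090 * exp(-60066.0890/(8.314*317.3970)) = 1.2570e-04 1/s
k2/k1 = 1.2570e-04 / 5.8707e-05 = 2.1411


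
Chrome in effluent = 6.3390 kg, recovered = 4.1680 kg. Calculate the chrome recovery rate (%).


Formula: Recovery = recovered / input * 100
Substituting: Recovery = 4.1680 / 6.3390 * 100
Result: 65.7517 %


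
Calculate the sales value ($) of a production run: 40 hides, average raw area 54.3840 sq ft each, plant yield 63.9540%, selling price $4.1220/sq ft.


Raw_total = N * avg_area = 40 * 54.3840 = 2175.3600 sq ft
Finished = Raw_total * yield / 100 = 2175.3600 * 63.9540 / 100 = 1391.2297 sq ft
Value = Finished * price = 1391.2297 * 4.1220 = 5734.6490 $


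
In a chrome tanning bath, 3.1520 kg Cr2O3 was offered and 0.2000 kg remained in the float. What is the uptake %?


Formula: Uptake = (offered - residual) / offered * 100
Substituting: Uptake = (3.1520 - 0.2000) / 3.1520 * 100
Result: 93.6548 %


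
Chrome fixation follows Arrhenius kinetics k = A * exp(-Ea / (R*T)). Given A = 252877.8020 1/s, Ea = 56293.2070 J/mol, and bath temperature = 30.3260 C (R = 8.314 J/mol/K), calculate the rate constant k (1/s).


T_K = T_C + 273.15 = 30.3260 + 273.15 = 303.4760 K
exponent = -Ea / (R * T_K) = -56293.2070 / (8.314 * 303.4760) = -22.3111
k = A * exp(exponent) = 252877.8020 * exp(-22.3111) = 5.1678e-05 1/s


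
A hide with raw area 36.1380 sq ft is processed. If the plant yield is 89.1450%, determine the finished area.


Formula: finished = raw * yield / 100
Substituting: finished = 36.1380 * 89.1450 / 100
Result: 32.2152 sq ft


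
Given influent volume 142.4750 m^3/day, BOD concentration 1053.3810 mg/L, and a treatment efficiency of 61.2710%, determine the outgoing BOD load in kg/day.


Load_in = volume * conc / 1000 = 142.4750 * 1053.3810 / 1000 = 150.0805 kg/day
Removed = Load_in * eff / 100 = 150.0805 * 61.2710 / 100 = 91.9558 kg/day
Load_out = Load_in - Removed = 150.0805 - 91.9558 = 58.1247 kg/day


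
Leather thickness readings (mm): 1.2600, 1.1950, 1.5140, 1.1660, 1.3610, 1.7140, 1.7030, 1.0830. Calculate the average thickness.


Formula: Average = sum / n
Substituting: Average = 10.9960 / 8
Result: 1.3745 mm


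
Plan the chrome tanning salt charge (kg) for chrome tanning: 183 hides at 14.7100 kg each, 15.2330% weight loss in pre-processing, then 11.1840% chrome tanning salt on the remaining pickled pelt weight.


Total_raw = N * avg_wt = 183 * 14.7100 = 2691.9300 kg
Substrate = Total_raw * (1 - loss/100) = 2691.9300 * (1 - 15.2330/100) = 2281.8683 kg
Chrome = Substrate * pct / 100 = 2281.8683 * 11.1840 / 100 = 255.2042 kg


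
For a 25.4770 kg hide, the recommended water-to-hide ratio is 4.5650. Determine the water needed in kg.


Formula: Water = hide_weight * ratio
Substituting: Water = 25.4770 * 4.5650
Result: 116.3025 kg


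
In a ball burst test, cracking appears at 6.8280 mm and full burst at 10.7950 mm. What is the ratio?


Formula: Ratio = crack / burst
Substituting: Ratio = 6.8280 / 10.7950
Result: 0.6325


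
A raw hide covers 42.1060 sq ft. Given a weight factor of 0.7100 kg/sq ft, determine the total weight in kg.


Formula: Weight = area * weight_per_sqft
Substituting: Weight = 42.1060 * 0.7100
Result: 29.8953 kg


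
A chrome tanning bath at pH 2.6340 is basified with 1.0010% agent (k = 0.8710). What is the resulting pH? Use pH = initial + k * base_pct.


Formula: pH_final = pH_initial + k * base_pct
Substituting: pH_final = 2.6340 + 0.8710 * 1.0010
Result: 3.5059


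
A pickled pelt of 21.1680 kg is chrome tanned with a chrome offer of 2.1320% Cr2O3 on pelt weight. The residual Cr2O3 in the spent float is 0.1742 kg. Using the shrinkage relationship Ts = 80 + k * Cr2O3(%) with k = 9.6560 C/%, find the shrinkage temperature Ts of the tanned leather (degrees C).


Offered = pelt * offer_pct / 100 = 21.1680 * 2.1320 / 100 = 0.4513 kg
Uptake = offered - residual = 0.4513 - 0.1742 = 0.2771 kg
Cr2O3% on pelt = uptake / pelt * 100 = 0.2771 / 21.1680 * 100 = 1.3091 %
Ts = 80 + k * Cr2O3% = 80 + 9.6560 * 1.3091 = 92.6403 C


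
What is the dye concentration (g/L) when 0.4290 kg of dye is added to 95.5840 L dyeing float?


Formula: Conc = dye_mass(kg) / volume(L) * 1000
Substituting: Conc = 0.4290 / 95.5840 * 1000
Result: 4.4882 g/L


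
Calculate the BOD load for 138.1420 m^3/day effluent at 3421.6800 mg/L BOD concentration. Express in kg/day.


Formula: BOD_load = volume * conc / 1000
Substituting: BOD_load = 138.1420 * 3421.6800 / 1000
Result: 472.6777 kg/day


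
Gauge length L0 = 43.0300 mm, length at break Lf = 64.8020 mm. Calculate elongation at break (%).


Formula: Elongation = (Lf - L0) / L0 * 100
Substituting: Elongation = (64.8020 - 43.0300) / 43.0300 * 100
Result: 50.5973 %


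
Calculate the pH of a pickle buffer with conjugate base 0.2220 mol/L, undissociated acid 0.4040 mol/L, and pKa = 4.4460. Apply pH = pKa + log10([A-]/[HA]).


ratio = [A-] / [HA] = 0.2220 / 0.4040 = 0.5495
log10(ratio) = -0.2600
pH = pKa + log10(ratio) = 4.4460 - 0.2600 = 4.1860


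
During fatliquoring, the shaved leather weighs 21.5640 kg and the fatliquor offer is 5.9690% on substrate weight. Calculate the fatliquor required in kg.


Formula: Fat = substrate * pct / 100
Substituting: Fat = 21.5640 * 5.9690 / 100
Result: 1.2872 kg


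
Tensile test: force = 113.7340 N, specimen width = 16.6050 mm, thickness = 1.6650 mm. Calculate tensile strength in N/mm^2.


Formula: TS = force / (width * thickness)
Substituting: TS = 113.7340 / (16.6050 * 1.6650)
Result: 4.1137 N/mm^2


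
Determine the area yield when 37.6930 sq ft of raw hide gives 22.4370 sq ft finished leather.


Formula: Yield = finished / raw * 100
Substituting: Yield = 22.4370 / 37.6930 * 100
Result: 59.5256 %


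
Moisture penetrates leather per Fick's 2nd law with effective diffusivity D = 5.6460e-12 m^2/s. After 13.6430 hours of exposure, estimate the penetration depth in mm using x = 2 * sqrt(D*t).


t = 13.6430 hr * 3600 = 49114.8000 s
D * t = 5.6460e-12 * 49114.8000 = 2.7730e-07
x = 2 * sqrt(D*t) = 2 * sqrt(2.7730e-07) = 0.00105319 m = 1.0532 mm


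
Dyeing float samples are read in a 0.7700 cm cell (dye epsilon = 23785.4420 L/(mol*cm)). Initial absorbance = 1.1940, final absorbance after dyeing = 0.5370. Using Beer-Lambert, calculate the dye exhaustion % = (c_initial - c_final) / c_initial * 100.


c_initial = A_i / (epsilon * l) = 1.1940 / (23785.4420 * 0.7700) = 6.5193e-05 mol/L
c_final = A_f / (epsilon * l) = 0.5370 / (23785.4420 * 0.7700) = 2.9321e-05 mol/L
Exhaustion = (c_initial - c_final) / c_initial * 100 = (6.5193e-05 - 2.9321e-05) / 6.5193e-05 * 100 = 55.0251 %


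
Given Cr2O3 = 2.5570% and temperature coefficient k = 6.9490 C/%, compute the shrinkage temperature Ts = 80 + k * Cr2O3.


Formula: Ts = 80 + k * Cr2O3
Substituting: Ts = 80 + 6.9490 * 2.5570
Result: 97.7686 C


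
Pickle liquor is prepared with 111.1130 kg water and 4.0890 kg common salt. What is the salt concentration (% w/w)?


Formula: Conc = salt / (water + salt) * 100
Substituting: Conc = 4.0890 / (111.1130 + 4.0890) * 100
Result: 3.5494 %


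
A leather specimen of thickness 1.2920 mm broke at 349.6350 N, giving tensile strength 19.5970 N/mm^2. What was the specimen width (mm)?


Formula: w = F / (TS * t)
Substituting: w = 349.6350 / (19.5970 * 1.2920)
Result: 13.8090 mm


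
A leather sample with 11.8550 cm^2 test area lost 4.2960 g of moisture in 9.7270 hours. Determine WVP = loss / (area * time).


Formula: WVP = loss / (area * time)
Substituting: WVP = 4.2960 / (11.8550 * 9.7270)
Result: 0.0372549 g/(cm^2*hr)


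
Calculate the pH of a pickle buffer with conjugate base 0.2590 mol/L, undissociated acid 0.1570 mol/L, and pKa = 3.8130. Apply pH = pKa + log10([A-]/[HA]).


ratio = [A-] / [HA] = 0.2590 / 0.1570 = 1.6497
log10(ratio) = 0.2174
pH = pKa + log10(ratio) = 3.8130 + 0.2174 = 4.0304


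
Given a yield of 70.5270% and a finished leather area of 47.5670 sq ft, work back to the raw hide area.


Formula: raw = finished * 100 / yield
Substituting: raw = 47.5670 * 100 / 70.5270
Result: 67.4451 sq ft


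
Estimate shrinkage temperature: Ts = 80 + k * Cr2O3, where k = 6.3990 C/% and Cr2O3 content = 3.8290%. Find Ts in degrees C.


Formula: Ts = 80 + k * Cr2O3
Substituting: Ts = 80 + 6.3990 * 3.8290
Result: 104.5018 C


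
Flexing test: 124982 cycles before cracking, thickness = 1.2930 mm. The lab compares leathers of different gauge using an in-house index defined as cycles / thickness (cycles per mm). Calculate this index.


Formula: Index = cycles / thickness
Substituting: Index = 124982 / 1.2930
Result: 96660.4795 cycles/mm


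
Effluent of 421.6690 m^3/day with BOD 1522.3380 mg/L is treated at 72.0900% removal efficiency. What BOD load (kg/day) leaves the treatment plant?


Load_in = volume * conc / 1000 = 421.6690 * 1522.3380 / 1000 = 641.9227 kg/day
Removed = Load_in * eff / 100 = 641.9227 * 72.0900 / 100 = 462.7621 kg/day
Load_out = Load_in - Removed = 641.9227 - 462.7621 = 179.1606 kg/day


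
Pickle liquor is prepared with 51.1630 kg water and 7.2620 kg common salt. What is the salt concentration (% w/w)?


Formula: Conc = salt / (water + salt) * 100
Substituting: Conc = 7.2620 / (51.1630 + 7.2620) * 100
Result: 12.4296 %


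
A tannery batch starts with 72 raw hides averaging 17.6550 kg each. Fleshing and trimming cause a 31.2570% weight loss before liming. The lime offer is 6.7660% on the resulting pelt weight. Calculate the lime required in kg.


Total_raw = N * avg_wt = 72 * 17.6550 = 1271.1600 kg
Substrate = Total_raw * (1 - loss/100) = 1271.1600 * (1 - 31.2570/100) = 873.8335 kg
Lime = Substrate * pct / 100 = 873.8335 * 6.7660 / 100 = 59.1236 kg


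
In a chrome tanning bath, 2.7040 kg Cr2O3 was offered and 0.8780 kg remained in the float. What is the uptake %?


Formula: Uptake = (offered - residual) / offered * 100
Substituting: Uptake = (2.7040 - 0.8780) / 2.7040 * 100
Result: 67.5296 %


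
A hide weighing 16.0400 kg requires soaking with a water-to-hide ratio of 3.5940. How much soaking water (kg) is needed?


Formula: Water = hide_weight * ratio
Substituting: Water = 16.0400 * 3.5940
Result: 57.6478 kg


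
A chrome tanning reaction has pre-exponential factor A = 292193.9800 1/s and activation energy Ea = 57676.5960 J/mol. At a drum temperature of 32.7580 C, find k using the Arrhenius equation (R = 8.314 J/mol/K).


T_K = T_C + 273.15 = 32.7580 + 273.15 = 305.9080 K
exponent = -Ea / (R * T_K) = -57676.5960 / (8.314 * 305.9080) = -22.6777
k = A * exp(exponent) = 292193.9800 * exp(-22.6777) = 4.1388e-05 1/s


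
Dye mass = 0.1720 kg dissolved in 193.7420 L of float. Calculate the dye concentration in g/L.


Formula: Conc = dye_mass(kg) / volume(L) * 1000
Substituting: Conc = 0.1720 / 193.7420 * 1000
Result: 0.8878 g/L


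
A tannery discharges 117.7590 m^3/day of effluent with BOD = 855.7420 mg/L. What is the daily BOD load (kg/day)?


Formula: BOD_load = volume * conc / 1000
Substituting: BOD_load = 117.7590 * 855.7420 / 1000
Result: 100.7713 kg/day


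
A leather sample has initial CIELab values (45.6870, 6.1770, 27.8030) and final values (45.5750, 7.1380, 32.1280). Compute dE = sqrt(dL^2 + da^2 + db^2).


dL = -0.1120, da = 0.9610, db = 4.3250
dE = sqrt((-0.1120)^2 + 0.9610^2 + 4.3250^2) = 4.4319


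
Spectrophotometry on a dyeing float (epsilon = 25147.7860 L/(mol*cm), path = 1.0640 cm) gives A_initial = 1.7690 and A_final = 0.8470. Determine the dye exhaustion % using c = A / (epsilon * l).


c_initial = A_i / (epsilon * l) = 1.7690 / (25147.7860 * 1.0640) = 6.6113e-05 mol/L
c_final = A_f / (epsilon * l) = 0.8470 / (25147.7860 * 1.0640) = 3.1655e-05 mol/L
Exhaustion = (c_initial - c_final) / c_initial * 100 = (6.6113e-05 - 3.1655e-05) / 6.6113e-05 * 100 = 52.1198 %


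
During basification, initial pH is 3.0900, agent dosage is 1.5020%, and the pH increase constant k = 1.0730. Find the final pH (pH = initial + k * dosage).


Formula: pH_final = pH_initial + k * base_pct
Substituting: pH_final = 3.0900 + 1.0730 * 1.5020
Result: 4.7016


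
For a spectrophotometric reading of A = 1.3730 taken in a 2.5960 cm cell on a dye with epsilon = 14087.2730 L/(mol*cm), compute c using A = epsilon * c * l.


Formula: c = A / (epsilon * l)
Substituting: c = 1.3730 / (14087.2730 * 2.5960)
Result: 3.7544e-05 mol/L


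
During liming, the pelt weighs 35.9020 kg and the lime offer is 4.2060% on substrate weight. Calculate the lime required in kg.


Formula: Lime = substrate * pct / 100
Substituting: Lime = 35.9020 * 4.2060 / 100
Result: 1.5100 kg


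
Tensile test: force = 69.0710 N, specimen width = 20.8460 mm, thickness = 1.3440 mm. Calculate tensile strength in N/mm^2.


Formula: TS = force / (width * thickness)
Substituting: TS = 69.0710 / (20.8460 * 1.3440)
Result: 2.4653 N/mm^2


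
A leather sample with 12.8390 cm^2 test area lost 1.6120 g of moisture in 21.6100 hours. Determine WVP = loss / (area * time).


Formula: WVP = loss / (area * time)
Substituting: WVP = 1.6120 / (12.8390 * 21.6100)
Result: 0.00581004 g/(cm^2*hr)


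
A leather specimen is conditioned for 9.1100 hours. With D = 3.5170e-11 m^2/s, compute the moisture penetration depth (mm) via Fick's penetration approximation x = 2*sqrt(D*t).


t = 9.1100 hr * 3600 = 32796.0000 s
D * t = 3.5170e-11 * 32796.0000 = 1.1534e-06
x = 2 * sqrt(D*t) = 2 * sqrt(1.1534e-06) = 0.00214796 m = 2.1480 mm


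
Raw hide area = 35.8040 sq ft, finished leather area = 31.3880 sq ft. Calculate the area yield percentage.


Formula: Yield = finished / raw * 100
Substituting: Yield = 31.3880 / 35.8040 * 100
Result: 87.6662 %


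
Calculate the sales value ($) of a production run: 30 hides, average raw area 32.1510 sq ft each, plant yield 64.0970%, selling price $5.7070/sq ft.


Raw_total = N * avg_area = 30 * 32.1510 = 964.5300 sq ft
Finished = Raw_total * yield / 100 = 964.5300 * 64.0970 / 100 = 618.2348 sq ft
Value = Finished * price = 618.2348 * 5.7070 = 3528.2660 $


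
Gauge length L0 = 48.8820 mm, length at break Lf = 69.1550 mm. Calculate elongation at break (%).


Formula: Elongation = (Lf - L0) / L0 * 100
Substituting: Elongation = (69.1550 - 48.8820) / 48.8820 * 100
Result: 41.4733 %


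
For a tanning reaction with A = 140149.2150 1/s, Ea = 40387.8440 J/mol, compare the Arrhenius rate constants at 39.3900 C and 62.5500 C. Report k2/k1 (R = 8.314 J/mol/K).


T1 = 39.3900 + 273.15 = 312.5400 K; T2 = 62.5500 + 273.15 = 335.7000 K
k1 = A * exp(-Ea/(R*T1)) = 140149.2150 * exp(-40387.8440/(8.314*312.5400)) = 0.0249086 1/s
k2 = A * exp(-Ea/(R*T2)) = 140149.2150 * exp(-40387.8440/(8.314*335.7000)) = 0.0727862 1/s
k2/k1 = 0.0727862 / 0.0249086 = 2.9221


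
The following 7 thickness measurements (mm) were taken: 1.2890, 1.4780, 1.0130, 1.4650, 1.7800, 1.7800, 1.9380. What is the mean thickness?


Formula: Average = sum / n
Substituting: Average = 10.7430 / 7
Result: 1.5347 mm
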